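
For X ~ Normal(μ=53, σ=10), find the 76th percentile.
60.0630

We have X ~ Normal(μ=53, σ=10).

We want to find x such that P(X ≤ x) = 0.76.

This is the 76th percentile, which means 76% of values fall below this point.

Using the inverse CDF (quantile function):
x = F⁻¹(0.76) = 60.0630

Verification: P(X ≤ 60.0630) = 0.76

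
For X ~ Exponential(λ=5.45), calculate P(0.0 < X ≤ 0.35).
0.851549

We have X ~ Exponential(λ=5.45).

To find P(0.0 < X ≤ 0.35), we use:
P(0.0 < X ≤ 0.35) = P(X ≤ 0.35) - P(X ≤ 0.0)
                 = F(0.35) - F(0.0)
                 = 0.851549 - 0.000000
                 = 0.851549

So there's approximately a 85.2% chance that X falls in this range.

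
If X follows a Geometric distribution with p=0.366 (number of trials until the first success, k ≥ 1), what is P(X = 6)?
0.037491

We have X ~ Geometric(p=0.366) (number of trials until the first success, k ≥ 1).

For a Geometric distribution, the PMF gives us the probability of each outcome.

Using the PMF formula:
P(X = 6) = 0.037491

Rounded to 4 decimal places: 0.0375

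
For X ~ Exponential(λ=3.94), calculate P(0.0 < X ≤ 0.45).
0.830177

We have X ~ Exponential(λ=3.94).

To find P(0.0 < X ≤ 0.45), we use:
P(0.0 < X ≤ 0.45) = P(X ≤ 0.45) - P(X ≤ 0.0)
                 = F(0.45) - F(0.0)
                 = 0.830177 - 0.000000
                 = 0.830177

So there's approximately a 83.0% chance that X falls in this range.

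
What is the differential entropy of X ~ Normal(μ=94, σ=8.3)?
3.5352 nats

We have X ~ Normal(μ=94, σ=8.3).

The differential entropy measures the uncertainty or information content of the distribution.

For a Normal distribution with μ=94, σ=8.3:
h(X) = 3.5352 nats

(In bits, this would be 5.1002 bits.)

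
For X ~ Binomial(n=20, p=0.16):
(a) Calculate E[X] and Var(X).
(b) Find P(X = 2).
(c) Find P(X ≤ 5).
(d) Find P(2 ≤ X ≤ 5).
(a) E[X] = 3.2000, Var(X) = 2.6880
(b) P(X = 2) = 0.210873
(c) P(X ≤ 5) = 0.913003
(d) P(2 ≤ X ≤ 5) = 0.765878

We have X ~ Binomial(n=20, p=0.16).

(a) Moments:
E[X] = 3.2000
Var(X) = 2.6880
σ = √Var(X) = 1.6395

(b) Point probability using PMF:
P(X = 2) = 0.210873

(c) Cumulative probability using CDF:
P(X ≤ 5) = F(5) = 0.913003

(d) Range probability:
P(2 ≤ X ≤ 5) = P(X ≤ 5) - P(X ≤ 1)
                   = F(5) - F(1)
                   = 0.913003 - 0.147125
                   = 0.765878

This means approximately 76.6% of outcomes fall in the interval [2, 5].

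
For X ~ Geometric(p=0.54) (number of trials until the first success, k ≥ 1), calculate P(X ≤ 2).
0.788400

We have X ~ Geometric(p=0.54) (number of trials until the first success, k ≥ 1).

The CDF gives us P(X ≤ k).

Using the CDF:
P(X ≤ 2) = 0.788400

This means there's approximately a 78.8% chance that X is at most 2.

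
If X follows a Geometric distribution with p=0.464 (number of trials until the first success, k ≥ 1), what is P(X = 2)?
0.248704

We have X ~ Geometric(p=0.464) (number of trials until the first success, k ≥ 1).

For a Geometric distribution, the PMF gives us the probability of each outcome.

Using the PMF formula:
P(X = 2) = 0.248704

Rounded to 4 decimal places: 0.2487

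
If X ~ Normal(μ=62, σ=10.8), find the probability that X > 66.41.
0.341514

We have X ~ Normal(μ=62, σ=10.8).

P(X > 66.41) = 1 - P(X ≤ 66.41)
                = 1 - F(66.41)
                = 1 - 0.658486
                = 0.341514

So there's approximately a 34.2% chance that X exceeds 66.41.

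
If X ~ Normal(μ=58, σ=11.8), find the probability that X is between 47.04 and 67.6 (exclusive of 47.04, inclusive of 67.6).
0.615558

We have X ~ Normal(μ=58, σ=11.8).

To find P(47.04 < X ≤ 67.6), we use:
P(47.04 < X ≤ 67.6) = P(X ≤ 67.6) - P(X ≤ 47.04)
                 = F(67.6) - F(47.04)
                 = 0.792051 - 0.176493
                 = 0.615558

So there's approximately a 61.6% chance that X falls in this range.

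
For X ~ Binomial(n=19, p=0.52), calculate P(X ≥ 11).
0.389519

We have X ~ Binomial(n=19, p=0.52).

For discrete distributions, P(X ≥ 11) = 1 - P(X ≤ 10).

P(X ≤ 10) = 0.610481
P(X ≥ 11) = 1 - 0.610481 = 0.389519

So there's approximately a 39.0% chance that X is at least 11.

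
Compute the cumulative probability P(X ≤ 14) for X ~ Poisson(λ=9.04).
0.957224

We have X ~ Poisson(λ=9.04).

The CDF gives us P(X ≤ k).

Using the CDF:
P(X ≤ 14) = 0.957224

This means there's approximately a 95.7% chance that X is at most 14.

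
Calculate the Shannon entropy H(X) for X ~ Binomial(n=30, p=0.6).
2.4054 nats

We have X ~ Binomial(n=30, p=0.6).

The Shannon entropy measures the uncertainty or information content of the distribution.

For a Binomial distribution with n=30, p=0.6:
H(X) = 2.4054 nats

(In bits, this would be 3.4702 bits.)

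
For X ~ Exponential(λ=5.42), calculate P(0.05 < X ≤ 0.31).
0.576280

We have X ~ Exponential(λ=5.42).

To find P(0.05 < X ≤ 0.31), we use:
P(0.05 < X ≤ 0.31) = P(X ≤ 0.31) - P(X ≤ 0.05)
                 = F(0.31) - F(0.05)
                 = 0.813663 - 0.237384
                 = 0.576280

So there's approximately a 57.6% chance that X falls in this range.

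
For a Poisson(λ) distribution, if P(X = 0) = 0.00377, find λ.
λ = 5.5807

For a Poisson(λ) distribution, the PMF at 0 is:
P(X = 0) = λ^0 e^(-λ) / 0! = e^(-λ)

Given P(X = 0) = 0.00377:
e^(-λ) = 0.00377
-λ = ln(0.00377)
λ = -ln(0.00377) = 5.5807

Verification: e^(-5.5807) = 0.00377 ✓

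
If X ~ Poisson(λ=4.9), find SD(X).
2.2136

We have X ~ Poisson(λ=4.9).

For a Poisson distribution with λ=4.9:
σ = √Var(X) = 2.2136

The standard deviation is the square root of the variance.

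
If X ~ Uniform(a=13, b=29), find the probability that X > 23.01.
0.374375

We have X ~ Uniform(a=13, b=29).

P(X > 23.01) = 1 - P(X ≤ 23.01)
                = 1 - F(23.01)
                = 1 - 0.625625
                = 0.374375

So there's approximately a 37.4% chance that X exceeds 23.01.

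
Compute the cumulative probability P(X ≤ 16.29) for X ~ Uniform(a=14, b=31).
0.134706

We have X ~ Uniform(a=14, b=31).

The CDF gives us P(X ≤ k).

Using the CDF:
P(X ≤ 16.29) = 0.134706

This means there's approximately a 13.5% chance that X is at most 16.29.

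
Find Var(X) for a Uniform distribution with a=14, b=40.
56.3333

We have X ~ Uniform(a=14, b=40).

For a Uniform distribution with a=14, b=40:
Var(X) = 56.3333

The variance measures the spread of the distribution around the mean.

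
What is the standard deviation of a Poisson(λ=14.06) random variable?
3.7497

We have X ~ Poisson(λ=14.06).

For a Poisson distribution with λ=14.06:
σ = √Var(X) = 3.7497

The standard deviation is the square root of the variance.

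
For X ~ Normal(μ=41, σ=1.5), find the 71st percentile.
41.8301

We have X ~ Normal(μ=41, σ=1.5).

We want to find x such that P(X ≤ x) = 0.71.

This is the 71st percentile, which means 71% of values fall below this point.

Using the inverse CDF (quantile function):
x = F⁻¹(0.71) = 41.8301

Verification: P(X ≤ 41.8301) = 0.71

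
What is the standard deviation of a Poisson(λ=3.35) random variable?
1.8303

We have X ~ Poisson(λ=3.35).

For a Poisson distribution with λ=3.35:
σ = √Var(X) = 1.8303

The standard deviation is the square root of the variance.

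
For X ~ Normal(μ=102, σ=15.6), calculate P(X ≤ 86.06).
0.153439

We have X ~ Normal(μ=102, σ=15.6).

The CDF gives us P(X ≤ k).

Using the CDF:
P(X ≤ 86.06) = 0.153439

This means there's approximately a 15.3% chance that X is at most 86.06.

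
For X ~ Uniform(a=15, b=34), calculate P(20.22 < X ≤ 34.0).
0.725263

We have X ~ Uniform(a=15, b=34).

To find P(20.22 < X ≤ 34.0), we use:
P(20.22 < X ≤ 34.0) = P(X ≤ 34.0) - P(X ≤ 20.22)
                 = F(34.0) - F(20.22)
                 = 1.000000 - 0.274737
                 = 0.725263

So there's approximately a 72.5% chance that X falls in this range.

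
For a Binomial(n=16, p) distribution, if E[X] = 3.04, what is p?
p = 0.19

For a Binomial(n, p) distribution:
E[X] = n × p

Given n = 16 and E[X] = 3.04:
3.04 = 16 × p
p = 3.04 / 16 = 0.19

Verification: Binomial(16, 0.19) has E[X] = 3.04 ✓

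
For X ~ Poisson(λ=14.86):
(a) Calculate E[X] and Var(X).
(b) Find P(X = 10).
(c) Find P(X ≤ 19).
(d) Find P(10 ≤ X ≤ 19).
(a) E[X] = 14.8600, Var(X) = 14.8600
(b) P(X = 10) = 0.050911
(c) P(X ≤ 19) = 0.882877
(d) P(10 ≤ X ≤ 19) = 0.808358

We have X ~ Poisson(λ=14.86).

(a) Moments:
E[X] = 14.8600
Var(X) = 14.8600
σ = √Var(X) = 3.8549

(b) Point probability using PMF:
P(X = 10) = 0.050911

(c) Cumulative probability using CDF:
P(X ≤ 19) = F(19) = 0.882877

(d) Range probability:
P(10 ≤ X ≤ 19) = P(X ≤ 19) - P(X ≤ 9)
                   = F(19) - F(9)
                   = 0.882877 - 0.074519
                   = 0.808358

This means approximately 80.8% of outcomes fall in the interval [10, 19].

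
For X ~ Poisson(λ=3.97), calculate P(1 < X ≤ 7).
0.856832

We have X ~ Poisson(λ=3.97).

To find P(1 < X ≤ 7), we use:
P(1 < X ≤ 7) = P(X ≤ 7) - P(X ≤ 1)
                 = F(7) - F(1)
                 = 0.950633 - 0.093801
                 = 0.856832

So there's approximately a 85.7% chance that X falls in this range.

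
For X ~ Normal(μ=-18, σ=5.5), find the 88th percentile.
-11.5376

We have X ~ Normal(μ=-18, σ=5.5).

We want to find x such that P(X ≤ x) = 0.88.

This is the 88th percentile, which means 88% of values fall below this point.

Using the inverse CDF (quantile function):
x = F⁻¹(0.88) = -11.5376

Verification: P(X ≤ -11.5376) = 0.88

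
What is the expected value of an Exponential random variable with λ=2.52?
0.3968

We have X ~ Exponential(λ=2.52).

For an Exponential distribution with λ=2.52:
E[X] = 0.3968

This is the expected (average) value of X.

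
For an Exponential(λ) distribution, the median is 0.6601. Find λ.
λ = 1.0501

For X ~ Exponential(λ), the CDF is F(x) = 1 - e^(-λx).
The median m satisfies F(m) = 0.5:
1 - e^(-λm) = 0.5
e^(-λm) = 0.5
λm = ln(2)
m = ln(2) / λ

Given m = 0.6601:
λ = ln(2) / 0.6601 = 0.693147 / 0.6601 = 1.0501

Verification: ln(2) / 1.0501 = 0.6601 ✓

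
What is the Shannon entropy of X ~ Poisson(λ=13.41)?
2.7105 nats

We have X ~ Poisson(λ=13.41).

The Shannon entropy measures the uncertainty or information content of the distribution.

For a Poisson distribution with λ=13.41:
H(X) = 2.7105 nats

(In bits, this would be 3.9104 bits.)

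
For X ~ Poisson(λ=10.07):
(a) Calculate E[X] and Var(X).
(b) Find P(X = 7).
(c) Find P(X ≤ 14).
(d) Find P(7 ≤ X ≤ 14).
(a) E[X] = 10.0700, Var(X) = 10.0700
(b) P(X = 7) = 0.088192
(c) P(X ≤ 14) = 0.912845
(d) P(7 ≤ X ≤ 14) = 0.787056

We have X ~ Poisson(λ=10.07).

(a) Moments:
E[X] = 10.0700
Var(X) = 10.0700
σ = √Var(X) = 3.1733

(b) Point probability using PMF:
P(X = 7) = 0.088192

(c) Cumulative probability using CDF:
P(X ≤ 14) = F(14) = 0.912845

(d) Range probability:
P(7 ≤ X ≤ 14) = P(X ≤ 14) - P(X ≤ 6)
                   = F(14) - F(6)
                   = 0.912845 - 0.125789
                   = 0.787056

This means approximately 78.7% of outcomes fall in the interval [7, 14].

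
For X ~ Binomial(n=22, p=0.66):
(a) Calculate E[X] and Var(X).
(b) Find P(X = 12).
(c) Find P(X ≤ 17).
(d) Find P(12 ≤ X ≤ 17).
(a) E[X] = 14.5200, Var(X) = 4.9368
(b) P(X = 12) = 0.091198
(c) P(X ≤ 17) = 0.914355
(d) P(12 ≤ X ≤ 17) = 0.825024

We have X ~ Binomial(n=22, p=0.66).

(a) Moments:
E[X] = 14.5200
Var(X) = 4.9368
σ = √Var(X) = 2.2219

(b) Point probability using PMF:
P(X = 12) = 0.091198

(c) Cumulative probability using CDF:
P(X ≤ 17) = F(17) = 0.914355

(d) Range probability:
P(12 ≤ X ≤ 17) = P(X ≤ 17) - P(X ≤ 11)
                   = F(17) - F(11)
                   = 0.914355 - 0.089331
                   = 0.825024

This means approximately 82.5% of outcomes fall in the interval [12, 17].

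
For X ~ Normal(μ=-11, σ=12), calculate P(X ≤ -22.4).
0.171056

We have X ~ Normal(μ=-11, σ=12).

The CDF gives us P(X ≤ k).

Using the CDF:
P(X ≤ -22.4) = 0.171056

This means there's approximately a 17.1% chance that X is at most -22.4.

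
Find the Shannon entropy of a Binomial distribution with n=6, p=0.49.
1.6171 nats

We have X ~ Binomial(n=6, p=0.49).

The Shannon entropy measures the uncertainty or information content of the distribution.

For a Binomial distribution with n=6, p=0.49:
H(X) = 1.6171 nats

(In bits, this would be 2.3330 bits.)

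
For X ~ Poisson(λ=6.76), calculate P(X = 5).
0.136371

We have X ~ Poisson(λ=6.76).

For a Poisson distribution, the PMF gives us the probability of each outcome.

Using the PMF formula:
P(X = 5) = 0.136371

Rounded to 4 decimal places: 0.1364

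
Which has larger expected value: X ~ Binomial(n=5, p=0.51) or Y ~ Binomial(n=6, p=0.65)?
Y has larger mean (3.9000 > 2.5500)

Compute the expected value for each distribution:

X ~ Binomial(n=5, p=0.51):
E[X] = 2.5500

Y ~ Binomial(n=6, p=0.65):
E[Y] = 3.9000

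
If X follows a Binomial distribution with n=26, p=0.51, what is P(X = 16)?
0.088781

We have X ~ Binomial(n=26, p=0.51).

For a Binomial distribution, the PMF gives us the probability of each outcome.

Using the PMF formula:
P(X = 16) = 0.088781

Rounded to 4 decimal places: 0.0888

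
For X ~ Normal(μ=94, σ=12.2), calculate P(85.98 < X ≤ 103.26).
0.520609

We have X ~ Normal(μ=94, σ=12.2).

To find P(85.98 < X ≤ 103.26), we use:
P(85.98 < X ≤ 103.26) = P(X ≤ 103.26) - P(X ≤ 85.98)
                 = F(103.26) - F(85.98)
                 = 0.776079 - 0.255469
                 = 0.520609

So there's approximately a 52.1% chance that X falls in this range.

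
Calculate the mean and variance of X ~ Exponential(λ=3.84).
E[X] = 0.2604, Var(X) = 0.0678

We have X ~ Exponential(λ=3.84).

For an Exponential distribution with λ=3.84:

Expected value:
E[X] = 0.2604

Variance:
Var(X) = 0.0678

Standard deviation:
σ = √Var(X) = 0.2604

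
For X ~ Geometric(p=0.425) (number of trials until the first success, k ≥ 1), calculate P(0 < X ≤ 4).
0.890687

We have X ~ Geometric(p=0.425) (number of trials until the first success, k ≥ 1).

To find P(0 < X ≤ 4), we use:
P(0 < X ≤ 4) = P(X ≤ 4) - P(X ≤ 0)
                 = F(4) - F(0)
                 = 0.890687 - 0.000000
                 = 0.890687

So there's approximately a 89.1% chance that X falls in this range.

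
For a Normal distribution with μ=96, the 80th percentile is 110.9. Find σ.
σ = 17.7039

For X ~ Normal(μ, σ), the p-th percentile satisfies x = μ + z_p × σ,
where z_p = Φ⁻¹(p) is the standard normal quantile.

Step 1: z_{0.8} = Φ⁻¹(0.8) = 0.8416

Step 2: Solve for σ:
110.9 = 96 + 0.8416 × σ
σ = (110.9 - 96) / 0.8416
σ = 14.90 / 0.8416
σ = 17.7039

Verification: μ + z × σ = 96 + 0.8416 × 17.7039 = 110.90 ✓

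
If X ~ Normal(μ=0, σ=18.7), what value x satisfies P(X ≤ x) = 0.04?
-32.7378

We have X ~ Normal(μ=0, σ=18.7).

We want to find x such that P(X ≤ x) = 0.04.

This is the 4th percentile, which means 4% of values fall below this point.

Using the inverse CDF (quantile function):
x = F⁻¹(0.04) = -32.7378

Verification: P(X ≤ -32.7378) = 0.04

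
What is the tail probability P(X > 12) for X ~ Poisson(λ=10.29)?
0.236695

We have X ~ Poisson(λ=10.29).

P(X > 12) = 1 - P(X ≤ 12)
                = 1 - F(12)
                = 1 - 0.763305
                = 0.236695

So there's approximately a 23.7% chance that X exceeds 12.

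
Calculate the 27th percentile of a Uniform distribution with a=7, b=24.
11.5900

We have X ~ Uniform(a=7, b=24).

We want to find x such that P(X ≤ x) = 0.27.

This is the 27th percentile, which means 27% of values fall below this point.

Using the inverse CDF (quantile function):
x = F⁻¹(0.27) = 11.5900

Verification: P(X ≤ 11.5900) = 0.27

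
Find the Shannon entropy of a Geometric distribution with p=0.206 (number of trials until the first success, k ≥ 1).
2.4690 nats

We have X ~ Geometric(p=0.206) (number of trials until the first success, k ≥ 1).

The Shannon entropy measures the uncertainty or information content of the distribution.

For a Geometric distribution with p=0.206 (number of trials until the first success, k ≥ 1):
H(X) = 2.4690 nats

(In bits, this would be 3.5620 bits.)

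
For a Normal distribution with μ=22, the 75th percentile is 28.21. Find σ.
σ = 9.2070

For X ~ Normal(μ, σ), the p-th percentile satisfies x = μ + z_p × σ,
where z_p = Φ⁻¹(p) is the standard normal quantile.

Step 1: z_{0.75} = Φ⁻¹(0.75) = 0.6745

Step 2: Solve for σ:
28.21 = 22 + 0.6745 × σ
σ = (28.21 - 22) / 0.6745
σ = 6.21 / 0.6745
σ = 9.2070

Verification: μ + z × σ = 22 + 0.6745 × 9.2070 = 28.21 ✓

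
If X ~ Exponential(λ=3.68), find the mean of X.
0.2717

We have X ~ Exponential(λ=3.68).

For an Exponential distribution with λ=3.68:
E[X] = 0.2717

This is the expected (average) value of X.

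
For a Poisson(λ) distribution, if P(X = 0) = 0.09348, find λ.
λ = 2.3700

For a Poisson(λ) distribution, the PMF at 0 is:
P(X = 0) = λ^0 e^(-λ) / 0! = e^(-λ)

Given P(X = 0) = 0.09348:
e^(-λ) = 0.09348
-λ = ln(0.09348)
λ = -ln(0.09348) = 2.3700

Verification: e^(-2.3700) = 0.09348 ✓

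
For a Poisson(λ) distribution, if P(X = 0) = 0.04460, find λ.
λ = 3.1100

For a Poisson(λ) distribution, the PMF at 0 is:
P(X = 0) = λ^0 e^(-λ) / 0! = e^(-λ)

Given P(X = 0) = 0.04460:
e^(-λ) = 0.04460
-λ = ln(0.04460)
λ = -ln(0.04460) = 3.1100

Verification: e^(-3.1100) = 0.04460 ✓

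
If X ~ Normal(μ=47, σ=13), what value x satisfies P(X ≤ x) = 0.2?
36.0589

We have X ~ Normal(μ=47, σ=13).

We want to find x such that P(X ≤ x) = 0.2.

This is the 20th percentile, which means 20% of values fall below this point.

Using the inverse CDF (quantile function):
x = F⁻¹(0.2) = 36.0589

Verification: P(X ≤ 36.0589) = 0.2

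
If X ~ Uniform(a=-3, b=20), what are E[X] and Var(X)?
E[X] = 8.5000, Var(X) = 44.0833

We have X ~ Uniform(a=-3, b=20).

For a Uniform distribution with a=-3, b=20:

Expected value:
E[X] = 8.5000

Variance:
Var(X) = 44.0833

Standard deviation:
σ = √Var(X) = 6.6395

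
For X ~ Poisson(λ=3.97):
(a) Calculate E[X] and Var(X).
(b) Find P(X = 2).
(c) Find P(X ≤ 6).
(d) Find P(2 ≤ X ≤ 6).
(a) E[X] = 3.9700, Var(X) = 3.9700
(b) P(X = 2) = 0.148731
(c) P(X ≤ 6) = 0.892428
(d) P(2 ≤ X ≤ 6) = 0.798627

We have X ~ Poisson(λ=3.97).

(a) Moments:
E[X] = 3.9700
Var(X) = 3.9700
σ = √Var(X) = 1.9925

(b) Point probability using PMF:
P(X = 2) = 0.148731

(c) Cumulative probability using CDF:
P(X ≤ 6) = F(6) = 0.892428

(d) Range probability:
P(2 ≤ X ≤ 6) = P(X ≤ 6) - P(X ≤ 1)
                   = F(6) - F(1)
                   = 0.892428 - 0.093801
                   = 0.798627

This means approximately 79.9% of outcomes fall in the interval [2, 6].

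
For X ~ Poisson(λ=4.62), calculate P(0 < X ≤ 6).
0.805523

We have X ~ Poisson(λ=4.62).

To find P(0 < X ≤ 6), we use:
P(0 < X ≤ 6) = P(X ≤ 6) - P(X ≤ 0)
                 = F(6) - F(0)
                 = 0.815376 - 0.009853
                 = 0.805523

So there's approximately a 80.6% chance that X falls in this range.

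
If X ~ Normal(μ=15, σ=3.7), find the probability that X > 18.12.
0.199546

We have X ~ Normal(μ=15, σ=3.7).

P(X > 18.12) = 1 - P(X ≤ 18.12)
                = 1 - F(18.12)
                = 1 - 0.800454
                = 0.199546

So there's approximately a 20.0% chance that X exceeds 18.12.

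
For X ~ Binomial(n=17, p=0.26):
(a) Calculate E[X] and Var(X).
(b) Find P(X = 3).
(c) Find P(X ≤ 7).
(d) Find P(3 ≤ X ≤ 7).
(a) E[X] = 4.4200, Var(X) = 3.2708
(b) P(X = 3) = 0.176471
(c) P(X ≤ 7) = 0.950119
(d) P(3 ≤ X ≤ 7) = 0.807945

We have X ~ Binomial(n=17, p=0.26).

(a) Moments:
E[X] = 4.4200
Var(X) = 3.2708
σ = √Var(X) = 1.8085

(b) Point probability using PMF:
P(X = 3) = 0.176471

(c) Cumulative probability using CDF:
P(X ≤ 7) = F(7) = 0.950119

(d) Range probability:
P(3 ≤ X ≤ 7) = P(X ≤ 7) - P(X ≤ 2)
                   = F(7) - F(2)
                   = 0.950119 - 0.142174
                   = 0.807945

This means approximately 80.8% of outcomes fall in the interval [3, 7].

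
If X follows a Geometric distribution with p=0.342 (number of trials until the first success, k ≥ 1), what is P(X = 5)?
0.064111

We have X ~ Geometric(p=0.342) (number of trials until the first success, k ≥ 1).

For a Geometric distribution, the PMF gives us the probability of each outcome.

Using the PMF formula:
P(X = 5) = 0.064111

Rounded to 4 decimal places: 0.0641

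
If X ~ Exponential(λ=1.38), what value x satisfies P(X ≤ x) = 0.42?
0.3947

We have X ~ Exponential(λ=1.38).

We want to find x such that P(X ≤ x) = 0.42.

This is the 42nd percentile, which means 42% of values fall below this point.

Using the inverse CDF (quantile function):
x = F⁻¹(0.42) = 0.3947

Verification: P(X ≤ 0.3947) = 0.42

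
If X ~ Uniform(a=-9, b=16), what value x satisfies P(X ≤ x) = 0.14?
-5.5000

We have X ~ Uniform(a=-9, b=16).

We want to find x such that P(X ≤ x) = 0.14.

This is the 14th percentile, which means 14% of values fall below this point.

Using the inverse CDF (quantile function):
x = F⁻¹(0.14) = -5.5000

Verification: P(X ≤ -5.5000) = 0.14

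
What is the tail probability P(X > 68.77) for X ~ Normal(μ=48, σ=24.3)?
0.196350

We have X ~ Normal(μ=48, σ=24.3).

P(X > 68.77) = 1 - P(X ≤ 68.77)
                = 1 - F(68.77)
                = 1 - 0.803650
                = 0.196350

So there's approximately a 19.6% chance that X exceeds 68.77.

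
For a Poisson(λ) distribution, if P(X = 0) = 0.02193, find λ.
λ = 3.8199

For a Poisson(λ) distribution, the PMF at 0 is:
P(X = 0) = λ^0 e^(-λ) / 0! = e^(-λ)

Given P(X = 0) = 0.02193:
e^(-λ) = 0.02193
-λ = ln(0.02193)
λ = -ln(0.02193) = 3.8199

Verification: e^(-3.8199) = 0.02193 ✓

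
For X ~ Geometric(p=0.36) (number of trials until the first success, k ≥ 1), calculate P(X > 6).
0.068719

We have X ~ Geometric(p=0.36) (number of trials until the first success, k ≥ 1).

P(X > 6) = 1 - P(X ≤ 6)
                = 1 - F(6)
                = 1 - 0.931281
                = 0.068719

So there's approximately a 6.9% chance that X exceeds 6.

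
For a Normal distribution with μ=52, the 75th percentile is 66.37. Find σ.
σ = 21.3050

For X ~ Normal(μ, σ), the p-th percentile satisfies x = μ + z_p × σ,
where z_p = Φ⁻¹(p) is the standard normal quantile.

Step 1: z_{0.75} = Φ⁻¹(0.75) = 0.6745

Step 2: Solve for σ:
66.37 = 52 + 0.6745 × σ
σ = (66.37 - 52) / 0.6745
σ = 14.37 / 0.6745
σ = 21.3050

Verification: μ + z × σ = 52 + 0.6745 × 21.3050 = 66.37 ✓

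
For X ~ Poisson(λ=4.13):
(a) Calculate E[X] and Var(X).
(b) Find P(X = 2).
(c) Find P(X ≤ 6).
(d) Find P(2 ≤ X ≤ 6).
(a) E[X] = 4.1300, Var(X) = 4.1300
(b) P(X = 2) = 0.137162
(c) P(X ≤ 6) = 0.875345
(d) P(2 ≤ X ≤ 6) = 0.792840

We have X ~ Poisson(λ=4.13).

(a) Moments:
E[X] = 4.1300
Var(X) = 4.1300
σ = √Var(X) = 2.0322

(b) Point probability using PMF:
P(X = 2) = 0.137162

(c) Cumulative probability using CDF:
P(X ≤ 6) = F(6) = 0.875345

(d) Range probability:
P(2 ≤ X ≤ 6) = P(X ≤ 6) - P(X ≤ 1)
                   = F(6) - F(1)
                   = 0.875345 - 0.082505
                   = 0.792840

This means approximately 79.3% of outcomes fall in the interval [2, 6].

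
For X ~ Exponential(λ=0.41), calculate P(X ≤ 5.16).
0.879439

We have X ~ Exponential(λ=0.41).

The CDF gives us P(X ≤ k).

Using the CDF:
P(X ≤ 5.16) = 0.879439

This means there's approximately a 87.9% chance that X is at most 5.16.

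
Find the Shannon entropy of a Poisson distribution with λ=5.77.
2.2790 nats

We have X ~ Poisson(λ=5.77).

The Shannon entropy measures the uncertainty or information content of the distribution.

For a Poisson distribution with λ=5.77:
H(X) = 2.2790 nats

(In bits, this would be 3.2879 bits.)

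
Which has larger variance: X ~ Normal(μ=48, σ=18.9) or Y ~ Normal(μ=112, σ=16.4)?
X has larger variance (357.2100 > 268.9600)

Compute the variance for each distribution:

X ~ Normal(μ=48, σ=18.9):
Var(X) = 357.2100

Y ~ Normal(μ=112, σ=16.4):
Var(Y) = 268.9600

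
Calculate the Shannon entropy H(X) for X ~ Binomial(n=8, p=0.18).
1.4514 nats

We have X ~ Binomial(n=8, p=0.18).

The Shannon entropy measures the uncertainty or information content of the distribution.

For a Binomial distribution with n=8, p=0.18:
H(X) = 1.4514 nats

(In bits, this would be 2.0940 bits.)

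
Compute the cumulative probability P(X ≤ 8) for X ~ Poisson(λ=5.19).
0.918794

We have X ~ Poisson(λ=5.19).

The CDF gives us P(X ≤ k).

Using the CDF:
P(X ≤ 8) = 0.918794

This means there's approximately a 91.9% chance that X is at most 8.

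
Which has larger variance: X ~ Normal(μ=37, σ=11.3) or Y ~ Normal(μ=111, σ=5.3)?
X has larger variance (127.6900 > 28.0900)

Compute the variance for each distribution:

X ~ Normal(μ=37, σ=11.3):
Var(X) = 127.6900

Y ~ Normal(μ=111, σ=5.3):
Var(Y) = 28.0900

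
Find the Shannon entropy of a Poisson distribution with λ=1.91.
1.6786 nats

We have X ~ Poisson(λ=1.91).

The Shannon entropy measures the uncertainty or information content of the distribution.

For a Poisson distribution with λ=1.91:
H(X) = 1.6786 nats

(In bits, this would be 2.4217 bits.)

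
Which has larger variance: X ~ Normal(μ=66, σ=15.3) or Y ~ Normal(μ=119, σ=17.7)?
Y has larger variance (313.2900 > 234.0900)

Compute the variance for each distribution:

X ~ Normal(μ=66, σ=15.3):
Var(X) = 234.0900

Y ~ Normal(μ=119, σ=17.7):
Var(Y) = 313.2900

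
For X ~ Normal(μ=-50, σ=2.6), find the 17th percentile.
-52.4808

We have X ~ Normal(μ=-50, σ=2.6).

We want to find x such that P(X ≤ x) = 0.17.

This is the 17th percentile, which means 17% of values fall below this point.

Using the inverse CDF (quantile function):
x = F⁻¹(0.17) = -52.4808

Verification: P(X ≤ -52.4808) = 0.17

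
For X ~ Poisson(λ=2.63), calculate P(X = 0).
0.072078

We have X ~ Poisson(λ=2.63).

For a Poisson distribution, the PMF gives us the probability of each outcome.

Using the PMF formula:
P(X = 0) = 0.072078

Rounded to 4 decimal places: 0.0721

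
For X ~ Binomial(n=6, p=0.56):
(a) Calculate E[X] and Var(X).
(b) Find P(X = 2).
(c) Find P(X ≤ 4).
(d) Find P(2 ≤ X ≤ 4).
(a) E[X] = 3.3600, Var(X) = 1.4784
(b) P(X = 2) = 0.176310
(c) P(X ≤ 4) = 0.823766
(d) P(2 ≤ X ≤ 4) = 0.761098

We have X ~ Binomial(n=6, p=0.56).

(a) Moments:
E[X] = 3.3600
Var(X) = 1.4784
σ = √Var(X) = 1.2159

(b) Point probability using PMF:
P(X = 2) = 0.176310

(c) Cumulative probability using CDF:
P(X ≤ 4) = F(4) = 0.823766

(d) Range probability:
P(2 ≤ X ≤ 4) = P(X ≤ 4) - P(X ≤ 1)
                   = F(4) - F(1)
                   = 0.823766 - 0.062668
                   = 0.761098

This means approximately 76.1% of outcomes fall in the interval [2, 4].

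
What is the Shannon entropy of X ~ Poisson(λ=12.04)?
2.6558 nats

We have X ~ Poisson(λ=12.04).

The Shannon entropy measures the uncertainty or information content of the distribution.

For a Poisson distribution with λ=12.04:
H(X) = 2.6558 nats

(In bits, this would be 3.8315 bits.)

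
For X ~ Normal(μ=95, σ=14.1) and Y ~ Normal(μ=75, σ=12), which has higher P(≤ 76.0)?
Y has higher probability (P(Y ≤ 76.0) = 0.5332 > P(X ≤ 76.0) = 0.0889)

Compute P(≤ 76.0) for each distribution:

X ~ Normal(μ=95, σ=14.1):
P(X ≤ 76.0) = 0.0889

Y ~ Normal(μ=75, σ=12):
P(Y ≤ 76.0) = 0.5332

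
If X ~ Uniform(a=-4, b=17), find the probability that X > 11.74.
0.250476

We have X ~ Uniform(a=-4, b=17).

P(X > 11.74) = 1 - P(X ≤ 11.74)
                = 1 - F(11.74)
                = 1 - 0.749524
                = 0.250476

So there's approximately a 25.0% chance that X exceeds 11.74.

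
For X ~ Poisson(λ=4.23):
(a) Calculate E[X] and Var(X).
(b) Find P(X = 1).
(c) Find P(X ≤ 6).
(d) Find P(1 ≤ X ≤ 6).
(a) E[X] = 4.2300, Var(X) = 4.2300
(b) P(X = 1) = 0.061557
(c) P(X ≤ 6) = 0.864012
(d) P(1 ≤ X ≤ 6) = 0.849460

We have X ~ Poisson(λ=4.23).

(a) Moments:
E[X] = 4.2300
Var(X) = 4.2300
σ = √Var(X) = 2.0567

(b) Point probability using PMF:
P(X = 1) = 0.061557

(c) Cumulative probability using CDF:
P(X ≤ 6) = F(6) = 0.864012

(d) Range probability:
P(1 ≤ X ≤ 6) = P(X ≤ 6) - P(X ≤ 0)
                   = F(6) - F(0)
                   = 0.864012 - 0.014552
                   = 0.849460

This means approximately 84.9% of outcomes fall in the interval [1, 6].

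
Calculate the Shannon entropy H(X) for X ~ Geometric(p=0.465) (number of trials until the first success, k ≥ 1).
1.4854 nats

We have X ~ Geometric(p=0.465) (number of trials until the first success, k ≥ 1).

The Shannon entropy measures the uncertainty or information content of the distribution.

For a Geometric distribution with p=0.465 (number of trials until the first success, k ≥ 1):
H(X) = 1.4854 nats

(In bits, this would be 2.1429 bits.)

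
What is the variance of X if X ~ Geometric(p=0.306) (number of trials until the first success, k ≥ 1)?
7.4117

We have X ~ Geometric(p=0.306) (number of trials until the first success, k ≥ 1).

For a Geometric distribution with p=0.306 (number of trials until the first success, k ≥ 1):
Var(X) = 7.4117

The variance measures the spread of the distribution around the mean.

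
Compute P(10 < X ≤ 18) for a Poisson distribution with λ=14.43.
0.708448

We have X ~ Poisson(λ=14.43).

To find P(10 < X ≤ 18), we use:
P(10 < X ≤ 18) = P(X ≤ 18) - P(X ≤ 10)
                 = F(18) - F(10)
                 = 0.857349 - 0.148901
                 = 0.708448

So there's approximately a 70.8% chance that X falls in this range.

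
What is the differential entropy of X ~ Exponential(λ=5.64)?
-0.7299 nats

We have X ~ Exponential(λ=5.64).

The differential entropy measures the uncertainty or information content of the distribution.

For an Exponential distribution with λ=5.64:
h(X) = -0.7299 nats

(In bits, this would be -1.0530 bits.)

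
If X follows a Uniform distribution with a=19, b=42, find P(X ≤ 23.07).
0.176957

We have X ~ Uniform(a=19, b=42).

The CDF gives us P(X ≤ k).

Using the CDF:
P(X ≤ 23.07) = 0.176957

This means there's approximately a 17.7% chance that X is at most 23.07.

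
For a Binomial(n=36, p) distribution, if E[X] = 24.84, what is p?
p = 0.69

For a Binomial(n, p) distribution:
E[X] = n × p

Given n = 36 and E[X] = 24.84:
24.84 = 36 × p
p = 24.84 / 36 = 0.69

Verification: Binomial(36, 0.69) has E[X] = 24.84 ✓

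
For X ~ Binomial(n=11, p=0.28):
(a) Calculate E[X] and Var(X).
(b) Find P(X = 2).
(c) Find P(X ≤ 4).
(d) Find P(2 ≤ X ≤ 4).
(a) E[X] = 3.0800, Var(X) = 2.2176
(b) P(X = 2) = 0.224218
(c) P(X ≤ 4) = 0.831532
(d) P(2 ≤ X ≤ 4) = 0.689264

We have X ~ Binomial(n=11, p=0.28).

(a) Moments:
E[X] = 3.0800
Var(X) = 2.2176
σ = √Var(X) = 1.4892

(b) Point probability using PMF:
P(X = 2) = 0.224218

(c) Cumulative probability using CDF:
P(X ≤ 4) = F(4) = 0.831532

(d) Range probability:
P(2 ≤ X ≤ 4) = P(X ≤ 4) - P(X ≤ 1)
                   = F(4) - F(1)
                   = 0.831532 - 0.142268
                   = 0.689264

This means approximately 68.9% of outcomes fall in the interval [2, 4].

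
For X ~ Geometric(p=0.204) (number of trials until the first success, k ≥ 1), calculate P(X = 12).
0.016583

We have X ~ Geometric(p=0.204) (number of trials until the first success, k ≥ 1).

For a Geometric distribution, the PMF gives us the probability of each outcome.

Using the PMF formula:
P(X = 12) = 0.016583

Rounded to 4 decimal places: 0.0166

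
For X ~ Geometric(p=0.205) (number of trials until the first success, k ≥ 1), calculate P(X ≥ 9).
0.159565

We have X ~ Geometric(p=0.205) (number of trials until the first success, k ≥ 1).

For discrete distributions, P(X ≥ 9) = 1 - P(X ≤ 8).

P(X ≤ 8) = 0.840435
P(X ≥ 9) = 1 - 0.840435 = 0.159565

So there's approximately a 16.0% chance that X is at least 9.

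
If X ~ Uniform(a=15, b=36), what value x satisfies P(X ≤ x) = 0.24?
20.0400

We have X ~ Uniform(a=15, b=36).

We want to find x such that P(X ≤ x) = 0.24.

This is the 24th percentile, which means 24% of values fall below this point.

Using the inverse CDF (quantile function):
x = F⁻¹(0.24) = 20.0400

Verification: P(X ≤ 20.0400) = 0.24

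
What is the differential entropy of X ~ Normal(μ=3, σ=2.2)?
2.2074 nats

We have X ~ Normal(μ=3, σ=2.2).

The differential entropy measures the uncertainty or information content of the distribution.

For a Normal distribution with μ=3, σ=2.2:
h(X) = 2.2074 nats

(In bits, this would be 3.1846 bits.)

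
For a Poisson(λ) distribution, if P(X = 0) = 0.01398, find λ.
λ = 4.2701

For a Poisson(λ) distribution, the PMF at 0 is:
P(X = 0) = λ^0 e^(-λ) / 0! = e^(-λ)

Given P(X = 0) = 0.01398:
e^(-λ) = 0.01398
-λ = ln(0.01398)
λ = -ln(0.01398) = 4.2701

Verification: e^(-4.2701) = 0.01398 ✓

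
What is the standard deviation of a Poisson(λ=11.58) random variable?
3.4029

We have X ~ Poisson(λ=11.58).

For a Poisson distribution with λ=11.58:
σ = √Var(X) = 3.4029

The standard deviation is the square root of the variance.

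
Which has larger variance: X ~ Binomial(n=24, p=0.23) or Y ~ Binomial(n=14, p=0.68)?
X has larger variance (4.2504 > 3.0464)

Compute the variance for each distribution:

X ~ Binomial(n=24, p=0.23):
Var(X) = 4.2504

Y ~ Binomial(n=14, p=0.68):
Var(Y) = 3.0464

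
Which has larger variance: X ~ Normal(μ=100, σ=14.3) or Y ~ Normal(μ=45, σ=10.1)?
X has larger variance (204.4900 > 102.0100)

Compute the variance for each distribution:

X ~ Normal(μ=100, σ=14.3):
Var(X) = 204.4900

Y ~ Normal(μ=45, σ=10.1):
Var(Y) = 102.0100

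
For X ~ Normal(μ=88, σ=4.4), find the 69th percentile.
90.1817

We have X ~ Normal(μ=88, σ=4.4).

We want to find x such that P(X ≤ x) = 0.69.

This is the 69th percentile, which means 69% of values fall below this point.

Using the inverse CDF (quantile function):
x = F⁻¹(0.69) = 90.1817

Verification: P(X ≤ 90.1817) = 0.69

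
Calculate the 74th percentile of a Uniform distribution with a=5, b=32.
24.9800

We have X ~ Uniform(a=5, b=32).

We want to find x such that P(X ≤ x) = 0.74.

This is the 74th percentile, which means 74% of values fall below this point.

Using the inverse CDF (quantile function):
x = F⁻¹(0.74) = 24.9800

Verification: P(X ≤ 24.9800) = 0.74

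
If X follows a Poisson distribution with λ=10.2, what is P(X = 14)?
0.056259

We have X ~ Poisson(λ=10.2).

For a Poisson distribution, the PMF gives us the probability of each outcome.

Using the PMF formula:
P(X = 14) = 0.056259

Rounded to 4 decimal places: 0.0563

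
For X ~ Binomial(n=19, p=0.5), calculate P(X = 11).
0.144161

We have X ~ Binomial(n=19, p=0.5).

For a Binomial distribution, the PMF gives us the probability of each outcome.

Using the PMF formula:
P(X = 11) = 0.144161

Rounded to 4 decimal places: 0.1442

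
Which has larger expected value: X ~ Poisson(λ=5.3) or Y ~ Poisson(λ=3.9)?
X has larger mean (5.3000 > 3.9000)

Compute the expected value for each distribution:

X ~ Poisson(λ=5.3):
E[X] = 5.3000

Y ~ Poisson(λ=3.9):
E[Y] = 3.9000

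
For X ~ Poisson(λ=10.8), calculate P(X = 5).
0.024978

We have X ~ Poisson(λ=10.8).

For a Poisson distribution, the PMF gives us the probability of each outcome.

Using the PMF formula:
P(X = 5) = 0.024978

Rounded to 4 decimal places: 0.0250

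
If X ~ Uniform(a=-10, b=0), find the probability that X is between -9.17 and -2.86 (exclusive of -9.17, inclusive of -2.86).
0.631000

We have X ~ Uniform(a=-10, b=0).

To find P(-9.17 < X ≤ -2.86), we use:
P(-9.17 < X ≤ -2.86) = P(X ≤ -2.86) - P(X ≤ -9.17)
                 = F(-2.86) - F(-9.17)
                 = 0.714000 - 0.083000
                 = 0.631000

So there's approximately a 63.1% chance that X falls in this range.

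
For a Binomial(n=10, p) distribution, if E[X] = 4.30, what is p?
p = 0.43

For a Binomial(n, p) distribution:
E[X] = n × p

Given n = 10 and E[X] = 4.30:
4.30 = 10 × p
p = 4.30 / 10 = 0.43

Verification: Binomial(10, 0.43) has E[X] = 4.30 ✓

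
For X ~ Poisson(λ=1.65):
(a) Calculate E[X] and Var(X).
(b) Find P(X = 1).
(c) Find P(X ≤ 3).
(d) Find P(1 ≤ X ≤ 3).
(a) E[X] = 1.6500, Var(X) = 1.6500
(b) P(X = 1) = 0.316882
(c) P(X ≤ 3) = 0.914146
(d) P(1 ≤ X ≤ 3) = 0.722096

We have X ~ Poisson(λ=1.65).

(a) Moments:
E[X] = 1.6500
Var(X) = 1.6500
σ = √Var(X) = 1.2845

(b) Point probability using PMF:
P(X = 1) = 0.316882

(c) Cumulative probability using CDF:
P(X ≤ 3) = F(3) = 0.914146

(d) Range probability:
P(1 ≤ X ≤ 3) = P(X ≤ 3) - P(X ≤ 0)
                   = F(3) - F(0)
                   = 0.914146 - 0.192050
                   = 0.722096

This means approximately 72.2% of outcomes fall in the interval [1, 3].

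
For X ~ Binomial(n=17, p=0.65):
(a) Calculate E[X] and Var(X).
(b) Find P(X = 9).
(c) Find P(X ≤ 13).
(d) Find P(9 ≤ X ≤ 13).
(a) E[X] = 11.0500, Var(X) = 3.8675
(b) P(X = 9) = 0.113383
(c) P(X ≤ 13) = 0.897210
(d) P(9 ≤ X ≤ 13) = 0.797831

We have X ~ Binomial(n=17, p=0.65).

(a) Moments:
E[X] = 11.0500
Var(X) = 3.8675
σ = √Var(X) = 1.9666

(b) Point probability using PMF:
P(X = 9) = 0.113383

(c) Cumulative probability using CDF:
P(X ≤ 13) = F(13) = 0.897210

(d) Range probability:
P(9 ≤ X ≤ 13) = P(X ≤ 13) - P(X ≤ 8)
                   = F(13) - F(8)
                   = 0.897210 - 0.099379
                   = 0.797831

This means approximately 79.8% of outcomes fall in the interval [9, 13].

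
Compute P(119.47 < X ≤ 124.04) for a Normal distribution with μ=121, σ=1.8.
0.756717

We have X ~ Normal(μ=121, σ=1.8).

To find P(119.47 < X ≤ 124.04), we use:
P(119.47 < X ≤ 124.04) = P(X ≤ 124.04) - P(X ≤ 119.47)
                 = F(124.04) - F(119.47)
                 = 0.954380 - 0.197663
                 = 0.756717

So there's approximately a 75.7% chance that X falls in this range.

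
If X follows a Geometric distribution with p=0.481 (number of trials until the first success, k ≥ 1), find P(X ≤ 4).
0.927445

We have X ~ Geometric(p=0.481) (number of trials until the first success, k ≥ 1).

The CDF gives us P(X ≤ k).

Using the CDF:
P(X ≤ 4) = 0.927445

This means there's approximately a 92.7% chance that X is at most 4.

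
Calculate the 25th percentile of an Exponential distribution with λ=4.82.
0.0597

We have X ~ Exponential(λ=4.82).

We want to find x such that P(X ≤ x) = 0.25.

This is the 25th percentile, which means 25% of values fall below this point.

Using the inverse CDF (quantile function):
x = F⁻¹(0.25) = 0.0597

Verification: P(X ≤ 0.0597) = 0.25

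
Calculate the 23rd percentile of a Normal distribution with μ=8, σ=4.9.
4.3797

We have X ~ Normal(μ=8, σ=4.9).

We want to find x such that P(X ≤ x) = 0.23.

This is the 23rd percentile, which means 23% of values fall below this point.

Using the inverse CDF (quantile function):
x = F⁻¹(0.23) = 4.3797

Verification: P(X ≤ 4.3797) = 0.23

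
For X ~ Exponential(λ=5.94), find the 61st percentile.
0.1585

We have X ~ Exponential(λ=5.94).

We want to find x such that P(X ≤ x) = 0.61.

This is the 61st percentile, which means 61% of values fall below this point.

Using the inverse CDF (quantile function):
x = F⁻¹(0.61) = 0.1585

Verification: P(X ≤ 0.1585) = 0.61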